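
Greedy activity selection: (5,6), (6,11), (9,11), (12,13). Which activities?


Greedy: pick earliest-ending, then skip overlaps.
Selected (3 activities): [(5, 6), (6, 11), (12, 13)]


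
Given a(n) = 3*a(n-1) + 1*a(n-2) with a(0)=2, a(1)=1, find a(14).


Build bottom-up:
...a(12)=750242, a(13)=2477881, a(14)=3*2477881+1*750242=8183885


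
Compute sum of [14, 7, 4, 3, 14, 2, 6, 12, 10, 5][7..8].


Prefix sums: [0, 14, 21, 25, 28, 42, 44, 50, 62, 72, 77]
Sum[7..8] = prefix[9] - prefix[7] = 72 - 50 = 22


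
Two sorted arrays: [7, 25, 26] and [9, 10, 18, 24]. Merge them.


Compare heads, take smaller each step.
Merged: [7, 9, 10, 18, 24, 25, 26]


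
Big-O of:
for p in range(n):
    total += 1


Per nesting level: O(n) = O(n)
Complexity: O(n)


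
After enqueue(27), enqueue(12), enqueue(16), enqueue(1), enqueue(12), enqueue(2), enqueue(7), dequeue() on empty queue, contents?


enqueue(27) -> [27]
enqueue(12) -> [27, 12]
enqueue(16) -> [27, 12, 16]
enqueue(1) -> [27, 12, 16, 1]
enqueue(12) -> [27, 12, 16, 1, 12]
enqueue(2) -> [27, 12, 16, 1, 12, 2]
enqueue(7) -> [27, 12, 16, 1, 12, 2, 7]
dequeue() returns 27 -> [12, 16, 1, 12, 2, 7]
Final queue (front to back): [12, 16, 1, 12, 2, 7]


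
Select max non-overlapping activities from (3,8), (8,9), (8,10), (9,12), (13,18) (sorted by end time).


Greedy: pick earliest-ending, then skip overlaps.
Selected (4 activities): [(3, 8), (8, 9), (9, 12), (13, 18)]


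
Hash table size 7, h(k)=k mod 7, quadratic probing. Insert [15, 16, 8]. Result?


Insertions: 15->slot 1; 16->slot 2; 8->slot 5
Table: [None, 15, 16, None, None, 8, None]


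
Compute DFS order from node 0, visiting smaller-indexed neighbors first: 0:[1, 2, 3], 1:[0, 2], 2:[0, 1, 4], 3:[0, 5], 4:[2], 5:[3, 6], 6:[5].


DFS stack-based: start with [0]
Visit order: [0, 1, 2, 4, 3, 5, 6]


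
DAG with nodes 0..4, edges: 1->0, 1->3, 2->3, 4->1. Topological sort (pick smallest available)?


Kahn's algorithm, process smallest node first
Order: [2, 4, 1, 0, 3]


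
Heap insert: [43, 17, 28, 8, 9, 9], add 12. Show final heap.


Append 12: [43, 17, 28, 8, 9, 9, 12]
Bubble up: no swaps needed
Result: [43, 17, 28, 8, 9, 9, 12]


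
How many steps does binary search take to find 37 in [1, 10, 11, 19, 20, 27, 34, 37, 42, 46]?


Search for 37:
[0,9] mid=4 arr[4]=20
[5,9] mid=7 arr[7]=37
Total: 2 comparisons


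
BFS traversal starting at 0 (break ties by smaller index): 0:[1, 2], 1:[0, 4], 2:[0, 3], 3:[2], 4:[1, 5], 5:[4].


BFS queue: start with [0]
Visit order: [0, 1, 2, 4, 3, 5]


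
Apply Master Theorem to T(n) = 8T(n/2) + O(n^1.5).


a=8, b=2, c=1.5. log_2(8)=3 > c=1.5. Case 1: O(n^log_b(a)) = O(n^3)
Complexity: O(n^3)


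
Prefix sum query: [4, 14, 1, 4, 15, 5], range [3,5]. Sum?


Prefix sums: [0, 4, 18, 19, 23, 38, 43]
Sum[3..5] = prefix[6] - prefix[3] = 43 - 19 = 24


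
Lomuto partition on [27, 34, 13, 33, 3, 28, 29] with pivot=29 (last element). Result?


Elements <= 29 go left of pivot.
Result: [27, 13, 3, 28, 29, 33, 34], pivot at index 4


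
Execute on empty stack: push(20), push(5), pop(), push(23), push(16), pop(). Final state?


push(20) -> [20]
push(5) -> [20, 5]
pop() returns 5 -> [20]
push(23) -> [20, 23]
push(16) -> [20, 23, 16]
pop() returns 16 -> [20, 23]
Final stack (bottom to top): [20, 23]


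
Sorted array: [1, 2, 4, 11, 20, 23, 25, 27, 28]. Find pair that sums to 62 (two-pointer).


Two pointers: lo=0, hi=8
No pair sums to 62


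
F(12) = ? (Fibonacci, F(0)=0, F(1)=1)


F(n)=F(n-1)+F(n-2)
...F(10)=55, F(11)=89, F(12)=144


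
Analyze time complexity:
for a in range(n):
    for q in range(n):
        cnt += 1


Per nesting level: O(n) * O(n) = O(n^2)
Complexity: O(n^2)


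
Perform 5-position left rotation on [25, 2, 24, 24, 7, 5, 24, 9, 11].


Left rotate by 5: [5, 24, 9, 11, 25, 2, 24, 24, 7]


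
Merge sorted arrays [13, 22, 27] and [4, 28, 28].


Compare heads, take smaller each step.
Merged: [4, 13, 22, 27, 28, 28]


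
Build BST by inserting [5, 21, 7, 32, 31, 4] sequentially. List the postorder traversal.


Root = 5; build tree by BST insertion.
Postorder traversal: [4, 7, 31, 32, 21, 5]


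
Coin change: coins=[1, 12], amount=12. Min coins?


dp[0]=0; dp[i]=1+min(dp[i-c] for c in coins)
...dp[7]=7, dp[8]=8, dp[9]=9, dp[10]=10, dp[11]=11, dp[12]=1
Minimum coins for 12 = 1


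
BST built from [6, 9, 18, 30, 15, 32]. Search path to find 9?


BST root = 6
Search for 9: compare at each node
Path: [6, 9]


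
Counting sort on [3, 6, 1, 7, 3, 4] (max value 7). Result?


Count array: [0, 1, 0, 2, 1, 0, 1, 1]
Reconstruct: [1, 3, 3, 4, 6, 7]


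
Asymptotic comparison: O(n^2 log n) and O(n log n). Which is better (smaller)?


linearithmic grows slower than n^2 log n
O(n log n) is asymptotically smaller; O(n^2 log n) grows faster


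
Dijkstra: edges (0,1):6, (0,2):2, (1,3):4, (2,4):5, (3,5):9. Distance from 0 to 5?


Dijkstra from 0:
Distances: {0: 0, 1: 6, 2: 2, 3: 10, 4: 7, 5: 19}
Shortest distance to 5 = 19, path = [0, 1, 3, 5]


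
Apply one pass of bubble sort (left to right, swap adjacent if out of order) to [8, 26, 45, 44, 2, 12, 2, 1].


After one pass: [8, 26, 44, 2, 12, 2, 1, 45]


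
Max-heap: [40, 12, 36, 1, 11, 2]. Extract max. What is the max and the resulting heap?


Max = 40
Replace root with last, heapify down
Resulting heap: [36, 12, 2, 1, 11]


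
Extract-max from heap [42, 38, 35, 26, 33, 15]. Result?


Max = 42
Replace root with last, heapify down
Resulting heap: [38, 33, 35, 26, 15]


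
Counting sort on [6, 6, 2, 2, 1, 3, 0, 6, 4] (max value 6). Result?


Count array: [1, 1, 2, 1, 1, 0, 3]
Reconstruct: [0, 1, 2, 2, 3, 4, 6, 6, 6]


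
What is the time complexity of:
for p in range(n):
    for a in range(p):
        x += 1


Per nesting level: O(n) * O(n) [triangular over p] = O(n^2)
Complexity: O(n^2)


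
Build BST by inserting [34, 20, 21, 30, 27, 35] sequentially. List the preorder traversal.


Root = 34; build tree by BST insertion.
Preorder traversal: [34, 20, 21, 30, 27, 35]


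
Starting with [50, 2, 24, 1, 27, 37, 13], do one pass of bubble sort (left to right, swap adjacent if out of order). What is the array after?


After one pass: [2, 24, 1, 27, 37, 13, 50]


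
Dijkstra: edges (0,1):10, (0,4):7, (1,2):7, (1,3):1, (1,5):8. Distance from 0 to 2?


Dijkstra from 0:
Distances: {0: 0, 1: 10, 2: 17, 3: 11, 4: 7, 5: 18}
Shortest distance to 2 = 17, path = [0, 1, 2]


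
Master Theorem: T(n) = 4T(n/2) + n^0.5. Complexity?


a=4, b=2, c=0.5. log_2(4)=2 > c=0.5. Case 1: O(n^log_b(a)) = O(n^2)
Complexity: O(n^2)


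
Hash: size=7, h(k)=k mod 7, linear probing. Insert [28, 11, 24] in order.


Insertions: 28->slot 0; 11->slot 4; 24->slot 3
Table: [28, None, None, 24, 11, None, None]


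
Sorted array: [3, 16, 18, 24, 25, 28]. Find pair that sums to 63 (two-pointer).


Two pointers: lo=0, hi=5
No pair sums to 63


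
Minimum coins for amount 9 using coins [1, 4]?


dp[0]=0; dp[i]=1+min(dp[i-c] for c in coins)
...dp[4]=1, dp[5]=2, dp[6]=3, dp[7]=4, dp[8]=2, dp[9]=3
Minimum coins for 9 = 3


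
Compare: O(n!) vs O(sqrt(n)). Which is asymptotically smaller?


sublinear grows slower than factorial
O(sqrt(n)) is asymptotically smaller; O(n!) grows faster


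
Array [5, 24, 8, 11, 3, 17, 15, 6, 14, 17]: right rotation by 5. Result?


Right rotate by 5: [17, 15, 6, 14, 17, 5, 24, 8, 11, 3]


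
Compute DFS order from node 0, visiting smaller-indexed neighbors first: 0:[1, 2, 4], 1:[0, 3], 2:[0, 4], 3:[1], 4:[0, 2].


DFS stack-based: start with [0]
Visit order: [0, 1, 3, 2, 4]


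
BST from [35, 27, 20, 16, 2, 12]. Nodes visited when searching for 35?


BST root = 35
Search for 35: compare at each node
Path: [35]


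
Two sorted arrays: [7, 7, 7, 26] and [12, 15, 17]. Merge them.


Compare heads, take smaller each step.
Merged: [7, 7, 7, 12, 15, 17, 26]


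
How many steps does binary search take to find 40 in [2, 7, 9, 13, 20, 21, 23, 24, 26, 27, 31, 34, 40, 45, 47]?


Search for 40:
[0,14] mid=7 arr[7]=24
[8,14] mid=11 arr[11]=34
[12,14] mid=13 arr[13]=45
[12,12] mid=12 arr[12]=40
Total: 4 comparisons


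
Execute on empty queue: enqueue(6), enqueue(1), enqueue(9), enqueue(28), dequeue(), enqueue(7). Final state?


enqueue(6) -> [6]
enqueue(1) -> [6, 1]
enqueue(9) -> [6, 1, 9]
enqueue(28) -> [6, 1, 9, 28]
dequeue() returns 6 -> [1, 9, 28]
enqueue(7) -> [1, 9, 28, 7]
Final queue (front to back): [1, 9, 28, 7]


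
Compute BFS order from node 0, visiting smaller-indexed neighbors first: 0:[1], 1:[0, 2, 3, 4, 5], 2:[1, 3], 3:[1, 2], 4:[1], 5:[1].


BFS queue: start with [0]
Visit order: [0, 1, 2, 3, 4, 5]


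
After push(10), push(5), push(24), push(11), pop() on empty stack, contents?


push(10) -> [10]
push(5) -> [10, 5]
push(24) -> [10, 5, 24]
push(11) -> [10, 5, 24, 11]
pop() returns 11 -> [10, 5, 24]
Final stack (bottom to top): [10, 5, 24]


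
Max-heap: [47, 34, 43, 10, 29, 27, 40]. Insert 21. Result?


Append 21: [47, 34, 43, 10, 29, 27, 40, 21]
Bubble up: swap idx 7(21) with idx 3(10)
Result: [47, 34, 43, 21, 29, 27, 40, 10]


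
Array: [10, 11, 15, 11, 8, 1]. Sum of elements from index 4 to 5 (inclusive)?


Prefix sums: [0, 10, 21, 36, 47, 55, 56]
Sum[4..5] = prefix[6] - prefix[4] = 56 - 47 = 9


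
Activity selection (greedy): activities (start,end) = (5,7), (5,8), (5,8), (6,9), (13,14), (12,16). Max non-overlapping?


Greedy: pick earliest-ending, then skip overlaps.
Selected (2 activities): [(5, 7), (13, 14)]


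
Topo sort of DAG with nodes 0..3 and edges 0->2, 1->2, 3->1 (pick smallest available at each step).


Kahn's algorithm, process smallest node first
Order: [0, 3, 1, 2]


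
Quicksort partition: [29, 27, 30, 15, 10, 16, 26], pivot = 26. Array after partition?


Elements <= 26 go left of pivot.
Result: [15, 10, 16, 26, 27, 30, 29], pivot at index 3


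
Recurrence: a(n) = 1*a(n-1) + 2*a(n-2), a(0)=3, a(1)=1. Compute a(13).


Build bottom-up:
...a(11)=2729, a(12)=5463, a(13)=1*5463+2*2729=10921


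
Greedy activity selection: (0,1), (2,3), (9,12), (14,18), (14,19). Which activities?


Greedy: pick earliest-ending, then skip overlaps.
Selected (4 activities): [(0, 1), (2, 3), (9, 12), (14, 18)]


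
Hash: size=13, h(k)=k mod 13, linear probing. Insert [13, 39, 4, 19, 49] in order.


Insertions: 13->slot 0; 39->slot 1; 4->slot 4; 19->slot 6; 49->slot 10
Table: [13, 39, None, None, 4, None, 19, None, None, None, 49, None, None]


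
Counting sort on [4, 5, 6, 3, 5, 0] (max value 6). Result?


Count array: [1, 0, 0, 1, 1, 2, 1]
Reconstruct: [0, 3, 4, 5, 5, 6]


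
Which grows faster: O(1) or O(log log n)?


constant grows slower than double-logarithmic
O(1) is asymptotically smaller; O(log log n) grows faster


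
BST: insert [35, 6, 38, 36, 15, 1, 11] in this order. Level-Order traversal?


Root = 35; build tree by BST insertion.
Level-Order traversal: [35, 6, 38, 1, 15, 36, 11]


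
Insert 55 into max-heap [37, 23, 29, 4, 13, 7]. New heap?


Append 55: [37, 23, 29, 4, 13, 7, 55]
Bubble up: swap idx 6(55) with idx 2(29); swap idx 2(55) with idx 0(37)
Result: [55, 23, 37, 4, 13, 7, 29]


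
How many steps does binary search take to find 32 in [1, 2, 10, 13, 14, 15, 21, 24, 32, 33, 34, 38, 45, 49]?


Search for 32:
[0,13] mid=6 arr[6]=21
[7,13] mid=10 arr[10]=34
[7,9] mid=8 arr[8]=32
Total: 3 comparisons


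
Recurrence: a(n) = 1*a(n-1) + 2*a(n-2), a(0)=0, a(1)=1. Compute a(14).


Build bottom-up:
...a(12)=1365, a(13)=2731, a(14)=1*2731+2*1365=5461


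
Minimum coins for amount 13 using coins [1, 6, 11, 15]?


dp[0]=0; dp[i]=1+min(dp[i-c] for c in coins)
...dp[8]=3, dp[9]=4, dp[10]=5, dp[11]=1, dp[12]=2, dp[13]=3
Minimum coins for 13 = 3


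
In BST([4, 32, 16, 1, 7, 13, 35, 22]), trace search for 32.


BST root = 4
Search for 32: compare at each node
Path: [4, 32]


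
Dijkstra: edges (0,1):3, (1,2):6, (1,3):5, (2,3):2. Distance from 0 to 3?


Dijkstra from 0:
Distances: {0: 0, 1: 3, 2: 9, 3: 8}
Shortest distance to 3 = 8, path = [0, 1, 3]


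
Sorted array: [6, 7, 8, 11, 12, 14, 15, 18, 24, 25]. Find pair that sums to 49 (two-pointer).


Two pointers: lo=0, hi=9
Found pair: (24, 25) summing to 49


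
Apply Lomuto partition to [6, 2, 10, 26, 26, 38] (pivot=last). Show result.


Elements <= 38 go left of pivot.
Result: [6, 2, 10, 26, 26, 38], pivot at index 5


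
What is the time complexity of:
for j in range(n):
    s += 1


Per nesting level: O(n) = O(n)
Complexity: O(n)


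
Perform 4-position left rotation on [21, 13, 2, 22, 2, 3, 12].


Left rotate by 4: [2, 3, 12, 21, 13, 2, 22]


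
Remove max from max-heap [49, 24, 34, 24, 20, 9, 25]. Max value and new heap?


Max = 49
Replace root with last, heapify down
Resulting heap: [34, 24, 25, 24, 20, 9]


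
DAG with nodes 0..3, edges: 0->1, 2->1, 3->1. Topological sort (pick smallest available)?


Kahn's algorithm, process smallest node first
Order: [0, 2, 3, 1]


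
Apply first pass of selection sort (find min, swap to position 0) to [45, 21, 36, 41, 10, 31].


After one pass: [10, 21, 36, 41, 45, 31]


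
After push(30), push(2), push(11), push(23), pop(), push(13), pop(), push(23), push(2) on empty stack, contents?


push(30) -> [30]
push(2) -> [30, 2]
push(11) -> [30, 2, 11]
push(23) -> [30, 2, 11, 23]
pop() returns 23 -> [30, 2, 11]
push(13) -> [30, 2, 11, 13]
pop() returns 13 -> [30, 2, 11]
push(23) -> [30, 2, 11, 23]
push(2) -> [30, 2, 11, 23, 2]
Final stack (bottom to top): [30, 2, 11, 23, 2]


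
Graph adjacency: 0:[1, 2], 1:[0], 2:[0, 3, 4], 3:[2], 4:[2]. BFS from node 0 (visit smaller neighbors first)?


BFS queue: start with [0]
Visit order: [0, 1, 2, 3, 4]


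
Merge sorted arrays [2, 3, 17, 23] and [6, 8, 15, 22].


Compare heads, take smaller each step.
Merged: [2, 3, 6, 8, 15, 17, 22, 23]


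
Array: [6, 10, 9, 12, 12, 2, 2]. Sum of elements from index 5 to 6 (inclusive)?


Prefix sums: [0, 6, 16, 25, 37, 49, 51, 53]
Sum[5..6] = prefix[7] - prefix[5] = 53 - 49 = 4


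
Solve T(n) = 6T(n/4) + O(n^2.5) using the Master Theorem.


a=6, b=4, c=2.5. log_4(6)=1.292 < c=2.5. Case 3: O(n^c) = O(n^2.500)
Complexity: O(n^2.500)


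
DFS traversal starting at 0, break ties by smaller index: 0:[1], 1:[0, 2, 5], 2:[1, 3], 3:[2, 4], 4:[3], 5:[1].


DFS stack-based: start with [0]
Visit order: [0, 1, 2, 3, 4, 5]


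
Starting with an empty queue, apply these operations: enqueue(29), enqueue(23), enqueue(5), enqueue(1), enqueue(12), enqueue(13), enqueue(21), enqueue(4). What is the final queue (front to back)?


enqueue(29) -> [29]
enqueue(23) -> [29, 23]
enqueue(5) -> [29, 23, 5]
enqueue(1) -> [29, 23, 5, 1]
enqueue(12) -> [29, 23, 5, 1, 12]
enqueue(13) -> [29, 23, 5, 1, 12, 13]
enqueue(21) -> [29, 23, 5, 1, 12, 13, 21]
enqueue(4) -> [29, 23, 5, 1, 12, 13, 21, 4]
Final queue (front to back): [29, 23, 5, 1, 12, 13, 21, 4]


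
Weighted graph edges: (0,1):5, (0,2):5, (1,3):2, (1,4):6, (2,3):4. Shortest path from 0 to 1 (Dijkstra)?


Dijkstra from 0:
Distances: {0: 0, 1: 5, 2: 5, 3: 7, 4: 11}
Shortest distance to 1 = 5, path = [0, 1]


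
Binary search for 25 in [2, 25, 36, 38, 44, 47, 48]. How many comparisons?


Search for 25:
[0,6] mid=3 arr[3]=38
[0,2] mid=1 arr[1]=25
Total: 2 comparisons


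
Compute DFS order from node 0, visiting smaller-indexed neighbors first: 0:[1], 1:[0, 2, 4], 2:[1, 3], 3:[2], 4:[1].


DFS stack-based: start with [0]
Visit order: [0, 1, 2, 3, 4]


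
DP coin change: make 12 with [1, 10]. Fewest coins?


dp[0]=0; dp[i]=1+min(dp[i-c] for c in coins)
...dp[7]=7, dp[8]=8, dp[9]=9, dp[10]=1, dp[11]=2, dp[12]=3
Minimum coins for 12 = 3


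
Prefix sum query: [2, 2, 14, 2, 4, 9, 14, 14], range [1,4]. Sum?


Prefix sums: [0, 2, 4, 18, 20, 24, 33, 47, 61]
Sum[1..4] = prefix[5] - prefix[1] = 24 - 2 = 22


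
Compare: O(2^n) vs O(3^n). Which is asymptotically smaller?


exponential grows slower than exponential (base 3)
O(2^n) is asymptotically smaller; O(3^n) grows faster


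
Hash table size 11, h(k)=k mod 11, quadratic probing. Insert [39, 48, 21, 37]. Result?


Insertions: 39->slot 6; 48->slot 4; 21->slot 10; 37->slot 5
Table: [None, None, None, None, 48, 37, 39, None, None, None, 21]


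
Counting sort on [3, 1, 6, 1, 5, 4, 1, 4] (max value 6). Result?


Count array: [0, 3, 0, 1, 2, 1, 1]
Reconstruct: [1, 1, 1, 3, 4, 4, 5, 6]


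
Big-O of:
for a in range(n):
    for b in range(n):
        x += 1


Per nesting level: O(n) * O(n) = O(n^2)
Complexity: O(n^2)


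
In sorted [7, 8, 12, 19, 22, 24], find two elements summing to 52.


Two pointers: lo=0, hi=5
No pair sums to 52


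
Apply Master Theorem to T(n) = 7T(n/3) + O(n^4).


a=7, b=3, c=4. log_3(7)=1.771 < c=4. Case 3: O(n^c) = O(n^4)
Complexity: O(n^4)


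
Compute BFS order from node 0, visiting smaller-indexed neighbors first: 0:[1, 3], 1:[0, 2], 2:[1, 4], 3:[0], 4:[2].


BFS queue: start with [0]
Visit order: [0, 1, 3, 2, 4]


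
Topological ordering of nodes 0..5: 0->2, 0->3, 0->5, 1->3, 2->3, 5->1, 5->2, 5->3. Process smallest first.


Kahn's algorithm, process smallest node first
Order: [0, 4, 5, 1, 2, 3]


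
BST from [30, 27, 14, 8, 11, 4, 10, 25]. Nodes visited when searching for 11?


BST root = 30
Search for 11: compare at each node
Path: [30, 27, 14, 8, 11]


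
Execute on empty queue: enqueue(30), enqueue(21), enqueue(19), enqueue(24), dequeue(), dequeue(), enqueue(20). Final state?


enqueue(30) -> [30]
enqueue(21) -> [30, 21]
enqueue(19) -> [30, 21, 19]
enqueue(24) -> [30, 21, 19, 24]
dequeue() returns 30 -> [21, 19, 24]
dequeue() returns 21 -> [19, 24]
enqueue(20) -> [19, 24, 20]
Final queue (front to back): [19, 24, 20]


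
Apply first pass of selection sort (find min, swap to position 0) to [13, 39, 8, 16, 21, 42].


After one pass: [8, 39, 13, 16, 21, 42]


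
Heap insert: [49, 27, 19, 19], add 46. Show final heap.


Append 46: [49, 27, 19, 19, 46]
Bubble up: swap idx 4(46) with idx 1(27)
Result: [49, 46, 19, 19, 27]


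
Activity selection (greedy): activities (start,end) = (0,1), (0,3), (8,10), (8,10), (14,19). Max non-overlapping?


Greedy: pick earliest-ending, then skip overlaps.
Selected (3 activities): [(0, 1), (8, 10), (14, 19)]


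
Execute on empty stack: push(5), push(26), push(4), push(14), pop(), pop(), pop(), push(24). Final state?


push(5) -> [5]
push(26) -> [5, 26]
push(4) -> [5, 26, 4]
push(14) -> [5, 26, 4, 14]
pop() returns 14 -> [5, 26, 4]
pop() returns 4 -> [5, 26]
pop() returns 26 -> [5]
push(24) -> [5, 24]
Final stack (bottom to top): [5, 24]


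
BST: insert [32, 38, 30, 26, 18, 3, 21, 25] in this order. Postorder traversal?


Root = 32; build tree by BST insertion.
Postorder traversal: [3, 25, 21, 18, 26, 30, 38, 32]


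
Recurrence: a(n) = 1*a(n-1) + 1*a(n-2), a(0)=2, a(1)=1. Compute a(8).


Build bottom-up:
...a(6)=18, a(7)=29, a(8)=1*29+1*18=47


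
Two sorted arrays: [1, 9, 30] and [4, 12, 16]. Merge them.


Compare heads, take smaller each step.
Merged: [1, 4, 9, 12, 16, 30]


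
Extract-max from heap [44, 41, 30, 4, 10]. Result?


Max = 44
Replace root with last, heapify down
Resulting heap: [41, 10, 30, 4]


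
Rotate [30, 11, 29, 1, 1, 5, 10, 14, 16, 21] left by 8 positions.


Left rotate by 8: [16, 21, 30, 11, 29, 1, 1, 5, 10, 14]


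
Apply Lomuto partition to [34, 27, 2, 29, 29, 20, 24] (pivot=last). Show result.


Elements <= 24 go left of pivot.
Result: [2, 20, 24, 29, 29, 27, 34], pivot at index 2


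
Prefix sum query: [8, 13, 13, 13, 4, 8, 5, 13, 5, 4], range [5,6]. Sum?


Prefix sums: [0, 8, 21, 34, 47, 51, 59, 64, 77, 82, 86]
Sum[5..6] = prefix[7] - prefix[5] = 64 - 51 = 13


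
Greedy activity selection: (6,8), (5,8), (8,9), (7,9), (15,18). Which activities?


Greedy: pick earliest-ending, then skip overlaps.
Selected (3 activities): [(6, 8), (8, 9), (15, 18)]


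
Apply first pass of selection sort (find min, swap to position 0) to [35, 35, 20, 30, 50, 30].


After one pass: [20, 35, 35, 30, 50, 30]


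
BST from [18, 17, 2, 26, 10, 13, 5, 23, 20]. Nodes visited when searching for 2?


BST root = 18
Search for 2: compare at each node
Path: [18, 17, 2]


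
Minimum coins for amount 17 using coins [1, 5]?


dp[0]=0; dp[i]=1+min(dp[i-c] for c in coins)
...dp[12]=4, dp[13]=5, dp[14]=6, dp[15]=3, dp[16]=4, dp[17]=5
Minimum coins for 17 = 5


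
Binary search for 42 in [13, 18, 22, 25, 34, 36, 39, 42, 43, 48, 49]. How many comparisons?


Search for 42:
[0,10] mid=5 arr[5]=36
[6,10] mid=8 arr[8]=43
[6,7] mid=6 arr[6]=39
[7,7] mid=7 arr[7]=42
Total: 4 comparisons


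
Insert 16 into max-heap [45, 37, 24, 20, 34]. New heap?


Append 16: [45, 37, 24, 20, 34, 16]
Bubble up: no swaps needed
Result: [45, 37, 24, 20, 34, 16]


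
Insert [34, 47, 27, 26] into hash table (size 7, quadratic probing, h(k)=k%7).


Insertions: 34->slot 6; 47->slot 5; 27->slot 0; 26->slot 2
Table: [27, None, 26, None, None, 47, 34]


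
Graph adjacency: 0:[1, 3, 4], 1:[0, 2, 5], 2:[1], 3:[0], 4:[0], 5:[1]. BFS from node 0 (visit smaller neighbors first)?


BFS queue: start with [0]
Visit order: [0, 1, 3, 4, 2, 5]


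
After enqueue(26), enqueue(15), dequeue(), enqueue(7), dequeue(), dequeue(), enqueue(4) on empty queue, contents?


enqueue(26) -> [26]
enqueue(15) -> [26, 15]
dequeue() returns 26 -> [15]
enqueue(7) -> [15, 7]
dequeue() returns 15 -> [7]
dequeue() returns 7 -> []
enqueue(4) -> [4]
Final queue (front to back): [4]


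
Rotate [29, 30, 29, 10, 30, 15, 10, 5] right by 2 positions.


Right rotate by 2: [10, 5, 29, 30, 29, 10, 30, 15]


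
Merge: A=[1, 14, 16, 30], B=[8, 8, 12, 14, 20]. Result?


Compare heads, take smaller each step.
Merged: [1, 8, 8, 12, 14, 14, 16, 20, 30]


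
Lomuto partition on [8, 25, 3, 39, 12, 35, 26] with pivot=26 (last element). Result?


Elements <= 26 go left of pivot.
Result: [8, 25, 3, 12, 26, 35, 39], pivot at index 4


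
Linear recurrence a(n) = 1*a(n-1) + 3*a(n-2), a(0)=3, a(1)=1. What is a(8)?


Build bottom-up:
...a(6)=211, a(7)=457, a(8)=1*457+3*211=1090


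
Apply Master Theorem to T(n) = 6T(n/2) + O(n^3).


a=6, b=2, c=3. log_2(6)=2.585 < c=3. Case 3: O(n^c) = O(n^3)
Complexity: O(n^3)


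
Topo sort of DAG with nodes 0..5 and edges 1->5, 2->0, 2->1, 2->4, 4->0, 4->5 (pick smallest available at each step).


Kahn's algorithm, process smallest node first
Order: [2, 1, 3, 4, 0, 5]


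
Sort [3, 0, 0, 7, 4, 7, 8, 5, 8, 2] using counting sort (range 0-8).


Count array: [2, 0, 1, 1, 1, 1, 0, 2, 2]
Reconstruct: [0, 0, 2, 3, 4, 5, 7, 7, 8, 8]


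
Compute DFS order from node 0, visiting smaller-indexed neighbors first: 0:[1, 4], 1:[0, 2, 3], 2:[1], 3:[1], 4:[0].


DFS stack-based: start with [0]
Visit order: [0, 1, 2, 3, 4]


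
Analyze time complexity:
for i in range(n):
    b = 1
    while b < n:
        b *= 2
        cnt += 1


Per nesting level: O(n) * O(log n) = O(n log n)
Complexity: O(n log n)


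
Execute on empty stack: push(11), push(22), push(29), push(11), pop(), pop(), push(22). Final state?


push(11) -> [11]
push(22) -> [11, 22]
push(29) -> [11, 22, 29]
push(11) -> [11, 22, 29, 11]
pop() returns 11 -> [11, 22, 29]
pop() returns 29 -> [11, 22]
push(22) -> [11, 22, 22]
Final stack (bottom to top): [11, 22, 22]


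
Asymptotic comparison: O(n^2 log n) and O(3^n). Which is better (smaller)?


n^2 log n grows slower than exponential (base 3)
O(n^2 log n) is asymptotically smaller; O(3^n) grows faster


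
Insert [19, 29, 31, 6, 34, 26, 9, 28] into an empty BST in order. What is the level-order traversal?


Root = 19; build tree by BST insertion.
Level-Order traversal: [19, 6, 29, 9, 26, 31, 28, 34]


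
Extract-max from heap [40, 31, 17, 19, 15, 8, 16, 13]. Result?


Max = 40
Replace root with last, heapify down
Resulting heap: [31, 19, 17, 13, 15, 8, 16]


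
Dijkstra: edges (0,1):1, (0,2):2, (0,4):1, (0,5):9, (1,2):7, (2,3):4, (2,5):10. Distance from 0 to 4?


Dijkstra from 0:
Distances: {0: 0, 1: 1, 2: 2, 3: 6, 4: 1, 5: 9}
Shortest distance to 4 = 1, path = [0, 4]


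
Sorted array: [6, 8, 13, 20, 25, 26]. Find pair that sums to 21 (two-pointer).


Two pointers: lo=0, hi=5
Found pair: (8, 13) summing to 21


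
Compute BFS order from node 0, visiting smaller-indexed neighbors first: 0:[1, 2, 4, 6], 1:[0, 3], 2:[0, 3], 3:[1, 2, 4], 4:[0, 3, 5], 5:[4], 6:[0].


BFS queue: start with [0]
Visit order: [0, 1, 2, 4, 6, 3, 5]


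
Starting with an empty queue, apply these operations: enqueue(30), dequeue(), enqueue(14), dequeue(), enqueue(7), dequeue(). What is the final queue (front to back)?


enqueue(30) -> [30]
dequeue() returns 30 -> []
enqueue(14) -> [14]
dequeue() returns 14 -> []
enqueue(7) -> [7]
dequeue() returns 7 -> []
Final queue (front to back): []


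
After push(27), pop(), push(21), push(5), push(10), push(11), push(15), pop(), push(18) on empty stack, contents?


push(27) -> [27]
pop() returns 27 -> []
push(21) -> [21]
push(5) -> [21, 5]
push(10) -> [21, 5, 10]
push(11) -> [21, 5, 10, 11]
push(15) -> [21, 5, 10, 11, 15]
pop() returns 15 -> [21, 5, 10, 11]
push(18) -> [21, 5, 10, 11, 18]
Final stack (bottom to top): [21, 5, 10, 11, 18]


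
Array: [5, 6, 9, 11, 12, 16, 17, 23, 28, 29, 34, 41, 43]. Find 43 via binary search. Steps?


Search for 43:
[0,12] mid=6 arr[6]=17
[7,12] mid=9 arr[9]=29
[10,12] mid=11 arr[11]=41
[12,12] mid=12 arr[12]=43
Total: 4 comparisons


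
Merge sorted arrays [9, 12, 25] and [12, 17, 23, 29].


Compare heads, take smaller each step.
Merged: [9, 12, 12, 17, 23, 25, 29]


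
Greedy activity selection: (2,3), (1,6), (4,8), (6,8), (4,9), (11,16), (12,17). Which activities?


Greedy: pick earliest-ending, then skip overlaps.
Selected (3 activities): [(2, 3), (4, 8), (11, 16)]


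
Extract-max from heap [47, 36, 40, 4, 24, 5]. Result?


Max = 47
Replace root with last, heapify down
Resulting heap: [40, 36, 5, 4, 24]


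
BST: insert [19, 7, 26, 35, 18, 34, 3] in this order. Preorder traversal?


Root = 19; build tree by BST insertion.
Preorder traversal: [19, 7, 3, 18, 26, 35, 34]


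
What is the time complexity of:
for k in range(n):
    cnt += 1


Per nesting level: O(n) = O(n)
Complexity: O(n)


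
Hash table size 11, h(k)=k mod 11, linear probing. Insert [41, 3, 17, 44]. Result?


Insertions: 41->slot 8; 3->slot 3; 17->slot 6; 44->slot 0
Table: [44, None, None, 3, None, None, 17, None, 41, None, None]


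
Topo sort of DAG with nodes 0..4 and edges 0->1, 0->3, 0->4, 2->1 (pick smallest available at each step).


Kahn's algorithm, process smallest node first
Order: [0, 2, 1, 3, 4]


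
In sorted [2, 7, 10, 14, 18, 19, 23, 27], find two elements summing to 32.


Two pointers: lo=0, hi=7
Found pair: (14, 18) summing to 32


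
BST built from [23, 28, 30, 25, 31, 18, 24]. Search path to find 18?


BST root = 23
Search for 18: compare at each node
Path: [23, 18]


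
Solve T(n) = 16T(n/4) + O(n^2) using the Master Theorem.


a=16, b=4, c=2. log_4(16)=2 = c=2. Case 2: O(n^c log n) = O(n^2 log n)
Complexity: O(n^2 log n)


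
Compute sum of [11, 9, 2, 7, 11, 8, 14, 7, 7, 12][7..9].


Prefix sums: [0, 11, 20, 22, 29, 40, 48, 62, 69, 76, 88]
Sum[7..9] = prefix[10] - prefix[7] = 88 - 62 = 26


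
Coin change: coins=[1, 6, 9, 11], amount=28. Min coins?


dp[0]=0; dp[i]=1+min(dp[i-c] for c in coins)
...dp[23]=3, dp[24]=3, dp[25]=4, dp[26]=3, dp[27]=3, dp[28]=3
Minimum coins for 28 = 3


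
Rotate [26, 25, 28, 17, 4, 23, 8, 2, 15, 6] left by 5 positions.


Left rotate by 5: [23, 8, 2, 15, 6, 26, 25, 28, 17, 4]


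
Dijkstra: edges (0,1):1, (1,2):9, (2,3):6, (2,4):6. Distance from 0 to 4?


Dijkstra from 0:
Distances: {0: 0, 1: 1, 2: 10, 3: 16, 4: 16}
Shortest distance to 4 = 16, path = [0, 1, 2, 4]


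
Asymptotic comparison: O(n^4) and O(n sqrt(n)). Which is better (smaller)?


n^1.5 grows slower than quartic
O(n sqrt(n)) is asymptotically smaller; O(n^4) grows faster


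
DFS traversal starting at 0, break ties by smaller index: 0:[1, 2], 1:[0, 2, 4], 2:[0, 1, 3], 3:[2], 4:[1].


DFS stack-based: start with [0]
Visit order: [0, 1, 2, 3, 4]


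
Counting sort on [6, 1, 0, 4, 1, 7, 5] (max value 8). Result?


Count array: [1, 2, 0, 0, 1, 1, 1, 1, 0]
Reconstruct: [0, 1, 1, 4, 5, 6, 7]


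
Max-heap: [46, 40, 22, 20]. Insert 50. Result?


Append 50: [46, 40, 22, 20, 50]
Bubble up: swap idx 4(50) with idx 1(40); swap idx 1(50) with idx 0(46)
Result: [50, 46, 22, 20, 40]


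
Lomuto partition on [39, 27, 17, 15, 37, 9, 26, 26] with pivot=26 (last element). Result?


Elements <= 26 go left of pivot.
Result: [17, 15, 9, 26, 26, 39, 27, 37], pivot at index 4


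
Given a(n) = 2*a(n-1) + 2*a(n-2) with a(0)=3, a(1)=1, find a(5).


Build bottom-up:
...a(3)=18, a(4)=52, a(5)=2*52+2*18=140


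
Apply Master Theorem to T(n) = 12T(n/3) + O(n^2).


a=12, b=3, c=2. log_3(12)=2.262 > c=2. Case 1: O(n^log_b(a)) = O(n^2.262)
Complexity: O(n^2.262)


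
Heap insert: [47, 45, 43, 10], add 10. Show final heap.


Append 10: [47, 45, 43, 10, 10]
Bubble up: no swaps needed
Result: [47, 45, 43, 10, 10]


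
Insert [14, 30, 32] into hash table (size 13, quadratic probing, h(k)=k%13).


Insertions: 14->slot 1; 30->slot 4; 32->slot 6
Table: [None, 14, None, None, 30, None, 32, None, None, None, None, None, None]


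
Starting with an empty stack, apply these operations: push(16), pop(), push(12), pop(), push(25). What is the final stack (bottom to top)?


push(16) -> [16]
pop() returns 16 -> []
push(12) -> [12]
pop() returns 12 -> []
push(25) -> [25]
Final stack (bottom to top): [25]


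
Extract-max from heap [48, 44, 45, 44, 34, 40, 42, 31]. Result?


Max = 48
Replace root with last, heapify down
Resulting heap: [45, 44, 42, 44, 34, 40, 31]


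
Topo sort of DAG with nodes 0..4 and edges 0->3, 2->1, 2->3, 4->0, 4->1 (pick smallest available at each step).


Kahn's algorithm, process smallest node first
Order: [2, 4, 0, 1, 3]


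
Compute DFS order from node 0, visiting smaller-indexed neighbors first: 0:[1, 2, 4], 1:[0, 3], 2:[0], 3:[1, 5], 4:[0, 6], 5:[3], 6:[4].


DFS stack-based: start with [0]
Visit order: [0, 1, 3, 5, 2, 4, 6]


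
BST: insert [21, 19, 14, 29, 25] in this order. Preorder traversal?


Root = 21; build tree by BST insertion.
Preorder traversal: [21, 19, 14, 29, 25]


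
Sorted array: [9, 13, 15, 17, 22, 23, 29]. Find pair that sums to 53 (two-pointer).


Two pointers: lo=0, hi=6
No pair sums to 53


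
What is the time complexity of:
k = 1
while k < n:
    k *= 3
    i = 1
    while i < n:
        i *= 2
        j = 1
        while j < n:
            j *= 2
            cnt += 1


Per nesting level: O(log n) * O(log n) * O(log n) = O((log n)^3)
Complexity: O((log n)^3)


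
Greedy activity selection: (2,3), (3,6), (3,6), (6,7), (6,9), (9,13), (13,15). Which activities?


Greedy: pick earliest-ending, then skip overlaps.
Selected (5 activities): [(2, 3), (3, 6), (6, 7), (9, 13), (13, 15)]


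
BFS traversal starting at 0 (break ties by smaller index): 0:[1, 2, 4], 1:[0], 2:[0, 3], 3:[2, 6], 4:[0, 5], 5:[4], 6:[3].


BFS queue: start with [0]
Visit order: [0, 1, 2, 4, 3, 5, 6]


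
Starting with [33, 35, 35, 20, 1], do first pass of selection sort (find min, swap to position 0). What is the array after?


After one pass: [1, 35, 35, 20, 33]


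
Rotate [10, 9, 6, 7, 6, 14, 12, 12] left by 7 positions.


Left rotate by 7: [12, 10, 9, 6, 7, 6, 14, 12]


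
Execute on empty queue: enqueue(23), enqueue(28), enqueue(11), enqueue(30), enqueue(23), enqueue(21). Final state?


enqueue(23) -> [23]
enqueue(28) -> [23, 28]
enqueue(11) -> [23, 28, 11]
enqueue(30) -> [23, 28, 11, 30]
enqueue(23) -> [23, 28, 11, 30, 23]
enqueue(21) -> [23, 28, 11, 30, 23, 21]
Final queue (front to back): [23, 28, 11, 30, 23, 21]


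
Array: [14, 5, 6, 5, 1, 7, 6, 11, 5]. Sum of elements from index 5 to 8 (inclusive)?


Prefix sums: [0, 14, 19, 25, 30, 31, 38, 44, 55, 60]
Sum[5..8] = prefix[9] - prefix[5] = 60 - 31 = 29


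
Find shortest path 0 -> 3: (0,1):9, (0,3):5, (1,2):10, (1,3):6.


Dijkstra from 0:
Distances: {0: 0, 1: 9, 2: 19, 3: 5}
Shortest distance to 3 = 5, path = [0, 3]


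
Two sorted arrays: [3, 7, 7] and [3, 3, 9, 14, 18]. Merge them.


Compare heads, take smaller each step.
Merged: [3, 3, 3, 7, 7, 9, 14, 18]


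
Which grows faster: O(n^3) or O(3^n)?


cubic grows slower than exponential (base 3)
O(n^3) is asymptotically smaller; O(3^n) grows faster


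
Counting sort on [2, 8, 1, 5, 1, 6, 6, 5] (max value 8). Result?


Count array: [0, 2, 1, 0, 0, 2, 2, 0, 1]
Reconstruct: [1, 1, 2, 5, 5, 6, 6, 8]


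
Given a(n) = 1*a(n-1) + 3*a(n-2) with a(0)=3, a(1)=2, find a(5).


Build bottom-up:
...a(3)=17, a(4)=50, a(5)=1*50+3*17=101


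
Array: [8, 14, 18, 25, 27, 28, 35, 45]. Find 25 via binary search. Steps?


Search for 25:
[0,7] mid=3 arr[3]=25
Total: 1 comparisons


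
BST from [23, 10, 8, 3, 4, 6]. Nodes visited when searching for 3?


BST root = 23
Search for 3: compare at each node
Path: [23, 10, 8, 3]


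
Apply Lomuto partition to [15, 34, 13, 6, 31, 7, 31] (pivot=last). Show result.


Elements <= 31 go left of pivot.
Result: [15, 13, 6, 31, 7, 31, 34], pivot at index 5


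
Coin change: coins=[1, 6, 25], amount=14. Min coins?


dp[0]=0; dp[i]=1+min(dp[i-c] for c in coins)
...dp[9]=4, dp[10]=5, dp[11]=6, dp[12]=2, dp[13]=3, dp[14]=4
Minimum coins for 14 = 4


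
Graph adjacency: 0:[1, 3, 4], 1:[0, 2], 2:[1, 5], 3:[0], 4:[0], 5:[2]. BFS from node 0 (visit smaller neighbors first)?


BFS queue: start with [0]
Visit order: [0, 1, 3, 4, 2, 5]


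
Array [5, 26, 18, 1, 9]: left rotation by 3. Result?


Left rotate by 3: [1, 9, 5, 26, 18]


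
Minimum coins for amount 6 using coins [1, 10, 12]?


dp[0]=0; dp[i]=1+min(dp[i-c] for c in coins)
...dp[1]=1, dp[2]=2, dp[3]=3, dp[4]=4, dp[5]=5, dp[6]=6
Minimum coins for 6 = 6


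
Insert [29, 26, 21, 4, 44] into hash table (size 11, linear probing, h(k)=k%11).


Insertions: 29->slot 7; 26->slot 4; 21->slot 10; 4->slot 5; 44->slot 0
Table: [44, None, None, None, 26, 4, None, 29, None, None, 21]


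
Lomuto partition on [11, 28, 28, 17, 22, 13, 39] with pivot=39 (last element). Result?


Elements <= 39 go left of pivot.
Result: [11, 28, 28, 17, 22, 13, 39], pivot at index 6


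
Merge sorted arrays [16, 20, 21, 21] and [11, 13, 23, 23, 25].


Compare heads, take smaller each step.
Merged: [11, 13, 16, 20, 21, 21, 23, 23, 25]


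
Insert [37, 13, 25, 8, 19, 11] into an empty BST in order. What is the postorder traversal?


Root = 37; build tree by BST insertion.
Postorder traversal: [11, 8, 19, 25, 13, 37]


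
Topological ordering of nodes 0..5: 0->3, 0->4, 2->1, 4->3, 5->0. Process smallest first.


Kahn's algorithm, process smallest node first
Order: [2, 1, 5, 0, 4, 3]


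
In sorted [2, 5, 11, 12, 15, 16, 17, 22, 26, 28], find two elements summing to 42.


Two pointers: lo=0, hi=9
Found pair: (16, 26) summing to 42


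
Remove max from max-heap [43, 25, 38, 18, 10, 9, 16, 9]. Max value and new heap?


Max = 43
Replace root with last, heapify down
Resulting heap: [38, 25, 16, 18, 10, 9, 9]


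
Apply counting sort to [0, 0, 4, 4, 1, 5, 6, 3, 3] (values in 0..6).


Count array: [2, 1, 0, 2, 2, 1, 1]
Reconstruct: [0, 0, 1, 3, 3, 4, 4, 5, 6]


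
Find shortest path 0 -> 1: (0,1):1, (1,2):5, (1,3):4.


Dijkstra from 0:
Distances: {0: 0, 1: 1, 2: 6, 3: 5}
Shortest distance to 1 = 1, path = [0, 1]


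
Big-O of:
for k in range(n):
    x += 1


Per nesting level: O(n) = O(n)
Complexity: O(n)


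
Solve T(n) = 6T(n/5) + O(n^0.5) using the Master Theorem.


a=6, b=5, c=0.5. log_5(6)=1.113 > c=0.5. Case 1: O(n^log_b(a)) = O(n^1.113)
Complexity: O(n^1.113)


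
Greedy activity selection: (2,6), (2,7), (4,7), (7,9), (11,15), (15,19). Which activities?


Greedy: pick earliest-ending, then skip overlaps.
Selected (4 activities): [(2, 6), (7, 9), (11, 15), (15, 19)]


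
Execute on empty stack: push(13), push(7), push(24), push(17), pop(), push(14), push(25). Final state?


push(13) -> [13]
push(7) -> [13, 7]
push(24) -> [13, 7, 24]
push(17) -> [13, 7, 24, 17]
pop() returns 17 -> [13, 7, 24]
push(14) -> [13, 7, 24, 14]
push(25) -> [13, 7, 24, 14, 25]
Final stack (bottom to top): [13, 7, 24, 14, 25]


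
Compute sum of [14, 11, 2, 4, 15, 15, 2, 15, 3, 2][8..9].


Prefix sums: [0, 14, 25, 27, 31, 46, 61, 63, 78, 81, 83]
Sum[8..9] = prefix[10] - prefix[8] = 83 - 78 = 5


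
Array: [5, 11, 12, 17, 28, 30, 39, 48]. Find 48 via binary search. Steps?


Search for 48:
[0,7] mid=3 arr[3]=17
[4,7] mid=5 arr[5]=30
[6,7] mid=6 arr[6]=39
[7,7] mid=7 arr[7]=48
Total: 4 comparisons


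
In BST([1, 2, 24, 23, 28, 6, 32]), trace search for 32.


BST root = 1
Search for 32: compare at each node
Path: [1, 2, 24, 28, 32]


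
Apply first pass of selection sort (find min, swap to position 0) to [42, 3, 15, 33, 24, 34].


After one pass: [3, 42, 15, 33, 24, 34]


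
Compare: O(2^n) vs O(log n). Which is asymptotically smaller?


logarithmic grows slower than exponential
O(log n) is asymptotically smaller; O(2^n) grows faster


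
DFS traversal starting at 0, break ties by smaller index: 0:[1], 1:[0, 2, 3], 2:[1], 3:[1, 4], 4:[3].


DFS stack-based: start with [0]
Visit order: [0, 1, 2, 3, 4]


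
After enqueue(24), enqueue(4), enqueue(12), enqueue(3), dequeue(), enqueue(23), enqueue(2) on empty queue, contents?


enqueue(24) -> [24]
enqueue(4) -> [24, 4]
enqueue(12) -> [24, 4, 12]
enqueue(3) -> [24, 4, 12, 3]
dequeue() returns 24 -> [4, 12, 3]
enqueue(23) -> [4, 12, 3, 23]
enqueue(2) -> [4, 12, 3, 23, 2]
Final queue (front to back): [4, 12, 3, 23, 2]


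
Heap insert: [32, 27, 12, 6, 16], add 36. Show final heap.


Append 36: [32, 27, 12, 6, 16, 36]
Bubble up: swap idx 5(36) with idx 2(12); swap idx 2(36) with idx 0(32)
Result: [36, 27, 32, 6, 16, 12]


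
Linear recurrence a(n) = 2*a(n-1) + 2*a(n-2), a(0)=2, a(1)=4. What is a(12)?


Build bottom-up:
...a(10)=36544, a(11)=99840, a(12)=2*99840+2*36544=272768


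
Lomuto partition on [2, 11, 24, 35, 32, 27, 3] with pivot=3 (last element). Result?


Elements <= 3 go left of pivot.
Result: [2, 3, 24, 35, 32, 27, 11], pivot at index 1


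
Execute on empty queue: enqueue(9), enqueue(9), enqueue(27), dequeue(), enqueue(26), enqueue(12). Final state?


enqueue(9) -> [9]
enqueue(9) -> [9, 9]
enqueue(27) -> [9, 9, 27]
dequeue() returns 9 -> [9, 27]
enqueue(26) -> [9, 27, 26]
enqueue(12) -> [9, 27, 26, 12]
Final queue (front to back): [9, 27, 26, 12]


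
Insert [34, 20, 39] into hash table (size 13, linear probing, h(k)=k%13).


Insertions: 34->slot 8; 20->slot 7; 39->slot 0
Table: [39, None, None, None, None, None, None, 20, 34, None, None, None, None]


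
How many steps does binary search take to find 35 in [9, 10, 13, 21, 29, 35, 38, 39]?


Search for 35:
[0,7] mid=3 arr[3]=21
[4,7] mid=5 arr[5]=35
Total: 2 comparisons


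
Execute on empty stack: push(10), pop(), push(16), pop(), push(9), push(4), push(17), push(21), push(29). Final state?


push(10) -> [10]
pop() returns 10 -> []
push(16) -> [16]
pop() returns 16 -> []
push(9) -> [9]
push(4) -> [9, 4]
push(17) -> [9, 4, 17]
push(21) -> [9, 4, 17, 21]
push(29) -> [9, 4, 17, 21, 29]
Final stack (bottom to top): [9, 4, 17, 21, 29]
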